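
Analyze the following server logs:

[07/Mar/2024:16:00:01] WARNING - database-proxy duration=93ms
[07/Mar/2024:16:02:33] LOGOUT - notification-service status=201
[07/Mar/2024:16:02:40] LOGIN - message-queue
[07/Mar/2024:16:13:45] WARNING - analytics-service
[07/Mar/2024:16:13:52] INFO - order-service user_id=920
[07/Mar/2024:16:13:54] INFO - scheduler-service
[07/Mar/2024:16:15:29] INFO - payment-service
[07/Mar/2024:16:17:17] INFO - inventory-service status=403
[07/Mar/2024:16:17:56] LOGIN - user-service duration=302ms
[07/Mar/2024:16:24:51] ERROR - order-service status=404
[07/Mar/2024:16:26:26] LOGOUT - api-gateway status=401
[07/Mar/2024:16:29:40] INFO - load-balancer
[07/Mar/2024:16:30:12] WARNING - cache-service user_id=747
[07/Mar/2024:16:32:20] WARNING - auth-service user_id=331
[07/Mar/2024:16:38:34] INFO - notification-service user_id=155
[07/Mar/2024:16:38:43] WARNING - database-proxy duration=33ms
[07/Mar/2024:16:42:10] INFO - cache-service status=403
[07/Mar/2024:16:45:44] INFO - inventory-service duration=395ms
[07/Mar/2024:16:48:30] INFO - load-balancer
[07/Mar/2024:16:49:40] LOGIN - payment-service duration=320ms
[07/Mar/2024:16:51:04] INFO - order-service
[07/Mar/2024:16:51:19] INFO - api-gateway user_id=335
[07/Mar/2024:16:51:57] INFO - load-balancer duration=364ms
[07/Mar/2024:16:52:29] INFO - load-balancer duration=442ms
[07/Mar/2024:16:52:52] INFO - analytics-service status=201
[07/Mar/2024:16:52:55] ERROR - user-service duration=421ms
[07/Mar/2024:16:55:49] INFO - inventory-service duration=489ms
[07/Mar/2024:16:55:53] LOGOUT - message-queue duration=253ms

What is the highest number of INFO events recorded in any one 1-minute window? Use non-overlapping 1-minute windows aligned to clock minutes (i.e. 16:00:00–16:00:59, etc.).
3

To find the burst window:

1. Divide the log period into non-overlapping 1-minute windows starting at 16:00
2. Count INFO events in each window
3. Find the window with maximum count
4. Maximum events in a window: 3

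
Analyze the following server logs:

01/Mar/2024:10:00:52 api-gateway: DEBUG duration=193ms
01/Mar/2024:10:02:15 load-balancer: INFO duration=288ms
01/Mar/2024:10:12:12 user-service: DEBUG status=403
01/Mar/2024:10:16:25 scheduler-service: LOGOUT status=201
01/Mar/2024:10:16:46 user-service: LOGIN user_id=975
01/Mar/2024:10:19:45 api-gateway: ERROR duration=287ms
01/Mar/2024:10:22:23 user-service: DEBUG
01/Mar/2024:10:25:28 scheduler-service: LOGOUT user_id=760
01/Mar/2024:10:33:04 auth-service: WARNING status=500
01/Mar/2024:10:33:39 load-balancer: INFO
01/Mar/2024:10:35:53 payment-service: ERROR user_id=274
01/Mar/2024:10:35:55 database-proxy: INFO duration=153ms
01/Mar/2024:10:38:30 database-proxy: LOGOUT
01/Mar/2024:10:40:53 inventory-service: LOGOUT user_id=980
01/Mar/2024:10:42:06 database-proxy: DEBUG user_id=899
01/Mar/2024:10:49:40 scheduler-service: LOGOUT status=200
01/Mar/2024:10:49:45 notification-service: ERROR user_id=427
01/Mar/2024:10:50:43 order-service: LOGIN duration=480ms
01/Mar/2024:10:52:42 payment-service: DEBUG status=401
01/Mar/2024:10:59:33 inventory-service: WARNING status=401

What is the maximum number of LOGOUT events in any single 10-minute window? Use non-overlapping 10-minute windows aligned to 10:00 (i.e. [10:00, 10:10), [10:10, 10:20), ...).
2

To find the burst window:

1. Divide the log period into non-overlapping 10-minute windows starting at 10:00
2. Count LOGOUT events in each window
3. Find the window with maximum count
4. Maximum events in a window: 2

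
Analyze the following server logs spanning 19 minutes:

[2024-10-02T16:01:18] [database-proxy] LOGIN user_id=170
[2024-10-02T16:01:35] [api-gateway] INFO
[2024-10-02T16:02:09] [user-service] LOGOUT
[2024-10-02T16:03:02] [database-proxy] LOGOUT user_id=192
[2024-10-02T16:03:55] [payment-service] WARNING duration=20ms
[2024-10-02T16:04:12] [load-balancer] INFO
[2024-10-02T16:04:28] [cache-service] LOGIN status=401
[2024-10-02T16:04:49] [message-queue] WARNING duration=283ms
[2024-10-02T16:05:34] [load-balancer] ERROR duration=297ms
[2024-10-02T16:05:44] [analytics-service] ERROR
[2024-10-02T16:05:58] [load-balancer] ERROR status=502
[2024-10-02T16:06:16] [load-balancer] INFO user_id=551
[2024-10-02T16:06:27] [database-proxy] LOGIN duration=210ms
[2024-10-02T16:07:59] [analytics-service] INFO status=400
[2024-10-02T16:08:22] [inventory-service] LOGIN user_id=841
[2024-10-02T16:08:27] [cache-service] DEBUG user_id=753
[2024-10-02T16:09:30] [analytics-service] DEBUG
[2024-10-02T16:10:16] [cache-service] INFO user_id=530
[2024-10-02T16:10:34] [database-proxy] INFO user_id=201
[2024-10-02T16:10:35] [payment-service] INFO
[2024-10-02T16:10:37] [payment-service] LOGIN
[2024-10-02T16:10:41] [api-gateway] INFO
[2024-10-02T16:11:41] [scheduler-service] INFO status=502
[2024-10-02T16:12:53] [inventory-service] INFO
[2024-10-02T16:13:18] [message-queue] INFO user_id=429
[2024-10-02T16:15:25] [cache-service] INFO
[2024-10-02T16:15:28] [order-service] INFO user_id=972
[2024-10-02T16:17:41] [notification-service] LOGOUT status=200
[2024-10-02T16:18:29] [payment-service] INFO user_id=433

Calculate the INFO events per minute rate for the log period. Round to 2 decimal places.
0.74

To calculate the rate:

1. Count total INFO events: 14
2. Total time period: 19 minutes
3. Rate = 14 / 19 = 0.74 events per minute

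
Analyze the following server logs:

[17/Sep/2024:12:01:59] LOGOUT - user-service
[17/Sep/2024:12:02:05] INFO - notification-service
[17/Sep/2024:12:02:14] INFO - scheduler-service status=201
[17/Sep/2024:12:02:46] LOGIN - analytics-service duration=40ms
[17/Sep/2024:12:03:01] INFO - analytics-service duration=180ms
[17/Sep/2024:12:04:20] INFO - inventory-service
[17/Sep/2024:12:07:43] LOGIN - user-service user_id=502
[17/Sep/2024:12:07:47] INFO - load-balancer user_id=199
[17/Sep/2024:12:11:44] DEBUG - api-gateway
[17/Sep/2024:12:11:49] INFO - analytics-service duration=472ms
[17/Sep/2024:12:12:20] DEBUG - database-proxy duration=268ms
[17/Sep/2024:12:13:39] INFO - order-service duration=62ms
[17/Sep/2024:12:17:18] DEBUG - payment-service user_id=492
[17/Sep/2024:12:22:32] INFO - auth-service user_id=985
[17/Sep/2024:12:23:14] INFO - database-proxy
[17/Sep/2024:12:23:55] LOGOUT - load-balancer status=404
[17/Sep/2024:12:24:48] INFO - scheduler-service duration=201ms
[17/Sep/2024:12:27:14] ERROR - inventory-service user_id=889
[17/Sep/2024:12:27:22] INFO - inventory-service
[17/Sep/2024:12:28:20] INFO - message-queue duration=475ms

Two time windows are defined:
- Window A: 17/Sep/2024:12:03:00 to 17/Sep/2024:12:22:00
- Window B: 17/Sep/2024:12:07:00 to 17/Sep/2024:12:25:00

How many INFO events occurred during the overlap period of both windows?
3

To find overlap events:

1. Window A: 17/Sep/2024:12:03:00 to 17/Sep/2024:12:22:00
2. Window B: 17/Sep/2024:12:07:00 to 17/Sep/2024:12:25:00
3. Overlap period: 17/Sep/2024:12:07:00 to 17/Sep/2024:12:22:00
4. Count INFO events in overlap: 3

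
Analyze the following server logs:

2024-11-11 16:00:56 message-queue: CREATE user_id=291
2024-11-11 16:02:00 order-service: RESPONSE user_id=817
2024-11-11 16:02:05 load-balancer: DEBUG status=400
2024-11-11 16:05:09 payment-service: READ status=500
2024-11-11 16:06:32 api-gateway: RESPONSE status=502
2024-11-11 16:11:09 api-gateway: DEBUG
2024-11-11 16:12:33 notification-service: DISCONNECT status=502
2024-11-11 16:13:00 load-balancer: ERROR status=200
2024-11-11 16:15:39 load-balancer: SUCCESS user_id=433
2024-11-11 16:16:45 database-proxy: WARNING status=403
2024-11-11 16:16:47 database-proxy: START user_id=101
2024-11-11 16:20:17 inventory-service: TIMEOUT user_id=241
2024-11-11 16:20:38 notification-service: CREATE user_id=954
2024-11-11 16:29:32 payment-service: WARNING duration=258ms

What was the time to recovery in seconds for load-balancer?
159

To calculate recovery time:

1. Find ERROR event for load-balancer: 2024-11-11 16:13:00
2. Find next SUCCESS event for load-balancer: 2024-11-11 16:15:39
3. Recovery time: 2024-11-11 16:15:39 - 2024-11-11 16:13:00 = 159 seconds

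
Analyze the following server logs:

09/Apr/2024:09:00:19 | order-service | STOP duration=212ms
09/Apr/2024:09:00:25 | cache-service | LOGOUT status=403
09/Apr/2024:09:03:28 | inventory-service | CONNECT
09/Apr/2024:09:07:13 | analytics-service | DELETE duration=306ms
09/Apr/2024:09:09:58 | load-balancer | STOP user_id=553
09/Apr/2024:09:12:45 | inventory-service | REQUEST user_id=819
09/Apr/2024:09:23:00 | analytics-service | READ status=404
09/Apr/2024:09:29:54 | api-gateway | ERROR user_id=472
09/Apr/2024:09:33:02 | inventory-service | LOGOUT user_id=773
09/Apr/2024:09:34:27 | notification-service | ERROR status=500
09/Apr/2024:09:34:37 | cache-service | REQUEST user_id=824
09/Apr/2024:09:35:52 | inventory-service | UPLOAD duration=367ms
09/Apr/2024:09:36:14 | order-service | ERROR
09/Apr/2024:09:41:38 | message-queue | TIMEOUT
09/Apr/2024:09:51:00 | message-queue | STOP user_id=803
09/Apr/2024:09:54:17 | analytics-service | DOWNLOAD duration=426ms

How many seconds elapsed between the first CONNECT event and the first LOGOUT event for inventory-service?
1774

To find the time between events:

1. Locate the first CONNECT event for inventory-service: 09/Apr/2024:09:03:28
2. Locate the first LOGOUT event for inventory-service: 09/Apr/2024:09:33:02
3. Calculate the difference: 09/Apr/2024:09:33:02 - 09/Apr/2024:09:03:28 = 1774 seconds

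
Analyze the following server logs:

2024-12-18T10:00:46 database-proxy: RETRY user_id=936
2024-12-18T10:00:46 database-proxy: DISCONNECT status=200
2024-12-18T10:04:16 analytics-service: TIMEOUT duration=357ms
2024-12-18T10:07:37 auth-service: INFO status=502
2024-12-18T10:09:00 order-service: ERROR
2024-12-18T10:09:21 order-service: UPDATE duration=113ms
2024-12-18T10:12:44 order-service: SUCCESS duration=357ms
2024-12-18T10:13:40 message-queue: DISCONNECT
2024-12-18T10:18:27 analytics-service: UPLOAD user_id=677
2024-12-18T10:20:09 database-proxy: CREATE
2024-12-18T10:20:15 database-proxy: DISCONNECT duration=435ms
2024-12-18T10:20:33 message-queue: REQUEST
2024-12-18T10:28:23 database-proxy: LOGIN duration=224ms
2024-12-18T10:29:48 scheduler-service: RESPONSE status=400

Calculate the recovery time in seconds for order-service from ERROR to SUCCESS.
224

To calculate recovery time:

1. Find ERROR event for order-service: 2024-12-18T10:09:00
2. Find next SUCCESS event for order-service: 2024-12-18T10:12:44
3. Recovery time: 2024-12-18T10:12:44 - 2024-12-18T10:09:00 = 224 seconds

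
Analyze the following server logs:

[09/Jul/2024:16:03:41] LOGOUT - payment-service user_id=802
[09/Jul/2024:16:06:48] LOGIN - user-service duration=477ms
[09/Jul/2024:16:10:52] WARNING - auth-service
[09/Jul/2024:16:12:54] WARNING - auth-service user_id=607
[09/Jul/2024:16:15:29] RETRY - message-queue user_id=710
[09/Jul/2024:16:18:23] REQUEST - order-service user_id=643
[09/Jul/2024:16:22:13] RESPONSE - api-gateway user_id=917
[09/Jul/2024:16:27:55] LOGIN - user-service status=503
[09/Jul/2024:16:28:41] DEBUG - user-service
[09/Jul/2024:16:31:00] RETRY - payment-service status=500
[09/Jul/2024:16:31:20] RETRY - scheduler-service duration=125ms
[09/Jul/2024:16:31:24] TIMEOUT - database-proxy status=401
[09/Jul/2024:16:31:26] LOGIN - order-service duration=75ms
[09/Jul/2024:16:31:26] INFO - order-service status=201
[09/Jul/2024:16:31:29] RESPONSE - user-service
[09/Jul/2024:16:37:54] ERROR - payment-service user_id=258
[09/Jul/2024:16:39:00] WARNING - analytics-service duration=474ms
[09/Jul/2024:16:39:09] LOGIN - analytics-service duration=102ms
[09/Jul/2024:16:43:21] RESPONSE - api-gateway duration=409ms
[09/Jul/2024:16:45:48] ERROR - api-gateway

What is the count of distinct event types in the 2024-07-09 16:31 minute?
5

To count unique event types:

1. Filter events in the minute starting at 2024-07-09 16:31
2. Extract event types from matching entries
3. Count unique types: 5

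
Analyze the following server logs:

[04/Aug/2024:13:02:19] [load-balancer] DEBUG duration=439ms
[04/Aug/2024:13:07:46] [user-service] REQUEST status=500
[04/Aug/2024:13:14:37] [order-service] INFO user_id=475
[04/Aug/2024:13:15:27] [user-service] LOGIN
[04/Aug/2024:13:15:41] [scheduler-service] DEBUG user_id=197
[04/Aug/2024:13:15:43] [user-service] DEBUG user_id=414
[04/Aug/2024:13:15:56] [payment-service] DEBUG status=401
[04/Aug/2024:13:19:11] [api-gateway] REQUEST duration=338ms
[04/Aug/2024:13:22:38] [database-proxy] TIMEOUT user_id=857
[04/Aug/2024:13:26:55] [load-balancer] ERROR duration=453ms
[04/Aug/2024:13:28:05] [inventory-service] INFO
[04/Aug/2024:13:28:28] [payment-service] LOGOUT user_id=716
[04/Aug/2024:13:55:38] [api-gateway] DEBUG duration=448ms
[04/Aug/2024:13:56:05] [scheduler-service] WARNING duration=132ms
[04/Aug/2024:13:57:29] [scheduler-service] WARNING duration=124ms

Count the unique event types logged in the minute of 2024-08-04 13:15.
2

To count unique event types:

1. Filter events in the minute starting at 2024-08-04 13:15
2. Extract event types from matching entries
3. Count unique types: 2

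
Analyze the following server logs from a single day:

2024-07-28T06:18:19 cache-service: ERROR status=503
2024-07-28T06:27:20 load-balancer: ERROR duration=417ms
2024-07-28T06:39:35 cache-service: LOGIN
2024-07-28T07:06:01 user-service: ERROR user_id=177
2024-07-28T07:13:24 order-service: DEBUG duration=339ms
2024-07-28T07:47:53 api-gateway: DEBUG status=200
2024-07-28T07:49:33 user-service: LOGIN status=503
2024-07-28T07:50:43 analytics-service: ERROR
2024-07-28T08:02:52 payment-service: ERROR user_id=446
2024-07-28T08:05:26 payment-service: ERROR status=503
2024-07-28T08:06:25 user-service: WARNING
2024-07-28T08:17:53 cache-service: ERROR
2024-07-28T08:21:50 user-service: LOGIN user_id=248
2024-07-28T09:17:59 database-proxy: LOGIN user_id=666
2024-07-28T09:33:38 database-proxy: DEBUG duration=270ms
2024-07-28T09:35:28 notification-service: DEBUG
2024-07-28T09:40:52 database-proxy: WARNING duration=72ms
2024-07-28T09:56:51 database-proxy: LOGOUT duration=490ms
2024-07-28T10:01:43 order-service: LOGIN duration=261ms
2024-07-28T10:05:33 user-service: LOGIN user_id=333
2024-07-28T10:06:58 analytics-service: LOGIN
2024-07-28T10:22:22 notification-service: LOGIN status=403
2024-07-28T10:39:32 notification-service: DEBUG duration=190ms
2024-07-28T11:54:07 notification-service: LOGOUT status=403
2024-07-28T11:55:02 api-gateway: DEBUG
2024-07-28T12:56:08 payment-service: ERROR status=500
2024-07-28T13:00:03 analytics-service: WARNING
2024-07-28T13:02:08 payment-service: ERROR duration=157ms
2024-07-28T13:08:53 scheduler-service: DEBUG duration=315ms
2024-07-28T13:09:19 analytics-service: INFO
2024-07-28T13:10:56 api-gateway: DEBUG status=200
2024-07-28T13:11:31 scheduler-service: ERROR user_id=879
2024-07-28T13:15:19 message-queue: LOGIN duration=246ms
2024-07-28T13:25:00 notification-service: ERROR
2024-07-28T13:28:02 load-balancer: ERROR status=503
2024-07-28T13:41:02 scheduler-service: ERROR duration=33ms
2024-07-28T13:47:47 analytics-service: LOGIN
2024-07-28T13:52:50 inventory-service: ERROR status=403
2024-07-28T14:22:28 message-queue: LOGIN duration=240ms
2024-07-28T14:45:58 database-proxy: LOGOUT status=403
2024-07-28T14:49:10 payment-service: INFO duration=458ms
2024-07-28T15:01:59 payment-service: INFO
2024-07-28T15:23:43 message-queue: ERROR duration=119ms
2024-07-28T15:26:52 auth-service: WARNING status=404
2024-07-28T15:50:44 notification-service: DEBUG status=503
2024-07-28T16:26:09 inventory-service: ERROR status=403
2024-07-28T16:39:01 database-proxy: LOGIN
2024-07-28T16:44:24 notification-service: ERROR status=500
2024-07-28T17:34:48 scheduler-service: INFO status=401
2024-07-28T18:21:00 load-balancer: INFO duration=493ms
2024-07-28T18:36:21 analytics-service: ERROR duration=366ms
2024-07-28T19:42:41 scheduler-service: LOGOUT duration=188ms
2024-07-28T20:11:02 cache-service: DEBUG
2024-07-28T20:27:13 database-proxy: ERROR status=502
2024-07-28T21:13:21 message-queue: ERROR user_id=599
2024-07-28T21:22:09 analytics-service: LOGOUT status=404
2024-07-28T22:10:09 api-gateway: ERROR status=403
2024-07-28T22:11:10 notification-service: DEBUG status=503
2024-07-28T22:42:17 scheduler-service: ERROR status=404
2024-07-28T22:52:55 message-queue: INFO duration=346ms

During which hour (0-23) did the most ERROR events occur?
13

To find the peak hour:

1. Group all ERROR events by hour
2. Count events in each hour
3. Find hour with maximum count
4. Peak hour: 13 (with 6 events)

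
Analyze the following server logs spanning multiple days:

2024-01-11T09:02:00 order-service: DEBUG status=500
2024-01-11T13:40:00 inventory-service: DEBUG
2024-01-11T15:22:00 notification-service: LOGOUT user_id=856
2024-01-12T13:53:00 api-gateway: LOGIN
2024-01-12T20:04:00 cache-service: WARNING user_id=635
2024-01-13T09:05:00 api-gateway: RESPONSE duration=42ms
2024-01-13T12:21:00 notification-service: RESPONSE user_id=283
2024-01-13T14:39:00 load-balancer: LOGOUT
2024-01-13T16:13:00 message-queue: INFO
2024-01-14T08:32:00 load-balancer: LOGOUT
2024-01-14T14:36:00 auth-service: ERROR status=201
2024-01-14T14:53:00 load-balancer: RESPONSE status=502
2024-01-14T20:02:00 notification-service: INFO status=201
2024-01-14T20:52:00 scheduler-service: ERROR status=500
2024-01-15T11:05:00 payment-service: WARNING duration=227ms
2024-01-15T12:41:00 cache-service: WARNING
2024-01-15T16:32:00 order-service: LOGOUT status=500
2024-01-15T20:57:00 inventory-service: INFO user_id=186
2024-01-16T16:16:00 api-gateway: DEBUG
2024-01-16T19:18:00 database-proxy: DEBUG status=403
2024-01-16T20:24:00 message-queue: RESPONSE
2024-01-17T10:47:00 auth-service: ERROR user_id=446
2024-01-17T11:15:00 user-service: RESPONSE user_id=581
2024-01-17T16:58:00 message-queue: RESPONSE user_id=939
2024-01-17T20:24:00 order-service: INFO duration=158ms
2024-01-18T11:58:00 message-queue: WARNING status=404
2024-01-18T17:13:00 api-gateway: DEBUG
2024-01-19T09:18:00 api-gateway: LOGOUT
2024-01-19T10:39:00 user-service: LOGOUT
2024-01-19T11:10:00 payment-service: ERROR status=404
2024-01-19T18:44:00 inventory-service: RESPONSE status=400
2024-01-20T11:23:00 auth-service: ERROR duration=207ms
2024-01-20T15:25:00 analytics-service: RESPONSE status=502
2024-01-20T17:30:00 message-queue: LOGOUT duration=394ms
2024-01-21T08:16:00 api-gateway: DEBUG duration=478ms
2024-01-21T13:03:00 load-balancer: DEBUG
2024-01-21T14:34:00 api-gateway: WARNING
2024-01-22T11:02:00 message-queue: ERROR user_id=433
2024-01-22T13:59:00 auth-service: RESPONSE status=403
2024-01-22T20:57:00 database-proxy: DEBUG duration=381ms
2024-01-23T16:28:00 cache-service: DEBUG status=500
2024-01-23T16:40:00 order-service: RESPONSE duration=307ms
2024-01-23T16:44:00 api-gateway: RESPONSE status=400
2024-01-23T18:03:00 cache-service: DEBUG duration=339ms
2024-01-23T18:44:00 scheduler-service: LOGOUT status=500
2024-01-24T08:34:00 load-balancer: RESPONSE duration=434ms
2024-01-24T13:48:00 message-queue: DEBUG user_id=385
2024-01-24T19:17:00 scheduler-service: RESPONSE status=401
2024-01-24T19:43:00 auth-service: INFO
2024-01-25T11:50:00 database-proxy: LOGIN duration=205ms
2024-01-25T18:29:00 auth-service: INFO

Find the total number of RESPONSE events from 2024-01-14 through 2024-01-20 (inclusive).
6

To filter by date range:

1. Date range: 2024-01-14 through 2024-01-20, both dates inclusive
2. Filter for RESPONSE events whose date falls in this range
3. Count matching events: 6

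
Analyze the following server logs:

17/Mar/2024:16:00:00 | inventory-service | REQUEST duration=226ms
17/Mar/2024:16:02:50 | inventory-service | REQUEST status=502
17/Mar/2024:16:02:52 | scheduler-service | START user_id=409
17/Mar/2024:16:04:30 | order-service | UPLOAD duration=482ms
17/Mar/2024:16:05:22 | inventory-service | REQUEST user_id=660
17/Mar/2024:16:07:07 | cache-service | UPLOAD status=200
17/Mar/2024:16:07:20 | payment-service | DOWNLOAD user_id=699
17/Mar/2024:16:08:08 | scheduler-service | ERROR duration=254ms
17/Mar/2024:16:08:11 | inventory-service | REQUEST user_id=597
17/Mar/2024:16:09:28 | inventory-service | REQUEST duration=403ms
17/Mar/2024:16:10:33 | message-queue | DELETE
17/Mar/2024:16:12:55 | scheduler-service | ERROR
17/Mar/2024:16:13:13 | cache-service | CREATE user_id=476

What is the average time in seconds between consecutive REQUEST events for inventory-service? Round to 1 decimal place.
142.0

To calculate average interval:

1. Find all REQUEST events for inventory-service in order
2. Calculate time gaps between consecutive events
3. Compute mean of gaps: 568 / 4 = 142.0 seconds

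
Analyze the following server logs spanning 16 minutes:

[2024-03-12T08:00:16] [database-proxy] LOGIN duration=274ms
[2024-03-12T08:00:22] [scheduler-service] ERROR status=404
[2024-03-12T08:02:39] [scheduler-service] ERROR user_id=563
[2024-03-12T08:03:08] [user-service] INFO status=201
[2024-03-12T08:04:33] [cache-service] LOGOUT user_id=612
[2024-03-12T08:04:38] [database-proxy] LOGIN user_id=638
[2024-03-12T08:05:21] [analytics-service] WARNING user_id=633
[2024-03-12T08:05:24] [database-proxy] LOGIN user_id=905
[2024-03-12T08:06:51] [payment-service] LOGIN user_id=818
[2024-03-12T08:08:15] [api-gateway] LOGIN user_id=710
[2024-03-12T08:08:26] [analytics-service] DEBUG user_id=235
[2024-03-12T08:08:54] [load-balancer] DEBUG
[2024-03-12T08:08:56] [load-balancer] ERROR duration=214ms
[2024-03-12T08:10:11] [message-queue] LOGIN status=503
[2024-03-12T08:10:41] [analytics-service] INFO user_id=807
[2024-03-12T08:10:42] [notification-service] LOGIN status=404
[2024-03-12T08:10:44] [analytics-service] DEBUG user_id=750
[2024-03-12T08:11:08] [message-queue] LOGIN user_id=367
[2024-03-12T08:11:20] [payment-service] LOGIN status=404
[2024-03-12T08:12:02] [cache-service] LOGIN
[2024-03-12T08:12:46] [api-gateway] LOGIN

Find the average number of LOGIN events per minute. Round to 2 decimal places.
0.69

To calculate the rate:

1. Count total LOGIN events: 11
2. Total time period: 16 minutes
3. Rate = 11 / 16 = 0.69 events per minute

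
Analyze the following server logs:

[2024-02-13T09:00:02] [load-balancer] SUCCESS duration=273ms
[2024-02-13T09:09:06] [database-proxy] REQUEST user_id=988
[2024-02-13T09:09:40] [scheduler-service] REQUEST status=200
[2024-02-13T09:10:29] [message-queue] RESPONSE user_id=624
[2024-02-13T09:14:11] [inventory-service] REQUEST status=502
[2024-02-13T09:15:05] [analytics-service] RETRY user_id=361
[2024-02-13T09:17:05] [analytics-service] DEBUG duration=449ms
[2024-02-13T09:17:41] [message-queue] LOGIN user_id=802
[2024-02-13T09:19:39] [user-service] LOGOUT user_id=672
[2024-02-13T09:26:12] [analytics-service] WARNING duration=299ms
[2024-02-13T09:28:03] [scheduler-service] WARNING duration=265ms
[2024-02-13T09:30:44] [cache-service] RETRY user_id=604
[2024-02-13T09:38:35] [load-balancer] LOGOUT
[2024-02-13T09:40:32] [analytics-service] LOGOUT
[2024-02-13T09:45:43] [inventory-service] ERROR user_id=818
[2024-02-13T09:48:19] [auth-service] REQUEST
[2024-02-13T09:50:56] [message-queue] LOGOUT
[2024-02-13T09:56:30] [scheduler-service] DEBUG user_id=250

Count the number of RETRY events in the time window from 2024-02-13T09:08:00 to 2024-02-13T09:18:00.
1

To count events in the time window:

1. Window boundaries: 2024-02-13T09:08:00 to 2024-02-13T09:18:00
2. Filter for RETRY events within this window
3. Count matching events: 1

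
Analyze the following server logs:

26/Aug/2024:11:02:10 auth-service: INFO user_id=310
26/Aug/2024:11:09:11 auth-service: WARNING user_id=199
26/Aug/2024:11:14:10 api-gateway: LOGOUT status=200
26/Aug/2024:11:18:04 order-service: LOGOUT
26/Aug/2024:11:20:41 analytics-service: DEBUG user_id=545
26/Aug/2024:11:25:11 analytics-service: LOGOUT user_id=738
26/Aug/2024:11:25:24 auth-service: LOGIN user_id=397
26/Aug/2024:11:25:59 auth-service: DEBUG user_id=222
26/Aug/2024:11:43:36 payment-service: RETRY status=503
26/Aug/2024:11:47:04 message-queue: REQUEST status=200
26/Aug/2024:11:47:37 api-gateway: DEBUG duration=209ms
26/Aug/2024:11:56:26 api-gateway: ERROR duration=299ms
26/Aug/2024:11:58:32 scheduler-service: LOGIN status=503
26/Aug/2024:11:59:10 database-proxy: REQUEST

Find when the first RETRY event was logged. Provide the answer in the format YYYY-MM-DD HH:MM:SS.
2024-08-26 11:43:36

To find the first event:

1. Filter for all RETRY events
2. Sort by timestamp
3. Select the first one
4. Timestamp: 2024-08-26 11:43:36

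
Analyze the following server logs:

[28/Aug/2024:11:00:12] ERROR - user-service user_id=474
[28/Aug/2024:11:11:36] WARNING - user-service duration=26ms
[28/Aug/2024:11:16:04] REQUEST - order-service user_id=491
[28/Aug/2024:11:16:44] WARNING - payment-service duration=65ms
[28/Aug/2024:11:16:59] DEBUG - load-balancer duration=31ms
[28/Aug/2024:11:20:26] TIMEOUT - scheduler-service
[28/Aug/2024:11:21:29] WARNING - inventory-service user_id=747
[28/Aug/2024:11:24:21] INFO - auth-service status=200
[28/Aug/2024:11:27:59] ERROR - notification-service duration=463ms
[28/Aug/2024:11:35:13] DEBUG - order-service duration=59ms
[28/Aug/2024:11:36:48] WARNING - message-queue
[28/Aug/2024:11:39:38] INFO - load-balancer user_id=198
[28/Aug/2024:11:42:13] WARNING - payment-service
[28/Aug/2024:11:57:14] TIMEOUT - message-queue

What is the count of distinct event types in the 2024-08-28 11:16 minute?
3

To count unique event types:

1. Filter events in the minute starting at 2024-08-28 11:16
2. Extract event types from matching entries
3. Count unique types: 3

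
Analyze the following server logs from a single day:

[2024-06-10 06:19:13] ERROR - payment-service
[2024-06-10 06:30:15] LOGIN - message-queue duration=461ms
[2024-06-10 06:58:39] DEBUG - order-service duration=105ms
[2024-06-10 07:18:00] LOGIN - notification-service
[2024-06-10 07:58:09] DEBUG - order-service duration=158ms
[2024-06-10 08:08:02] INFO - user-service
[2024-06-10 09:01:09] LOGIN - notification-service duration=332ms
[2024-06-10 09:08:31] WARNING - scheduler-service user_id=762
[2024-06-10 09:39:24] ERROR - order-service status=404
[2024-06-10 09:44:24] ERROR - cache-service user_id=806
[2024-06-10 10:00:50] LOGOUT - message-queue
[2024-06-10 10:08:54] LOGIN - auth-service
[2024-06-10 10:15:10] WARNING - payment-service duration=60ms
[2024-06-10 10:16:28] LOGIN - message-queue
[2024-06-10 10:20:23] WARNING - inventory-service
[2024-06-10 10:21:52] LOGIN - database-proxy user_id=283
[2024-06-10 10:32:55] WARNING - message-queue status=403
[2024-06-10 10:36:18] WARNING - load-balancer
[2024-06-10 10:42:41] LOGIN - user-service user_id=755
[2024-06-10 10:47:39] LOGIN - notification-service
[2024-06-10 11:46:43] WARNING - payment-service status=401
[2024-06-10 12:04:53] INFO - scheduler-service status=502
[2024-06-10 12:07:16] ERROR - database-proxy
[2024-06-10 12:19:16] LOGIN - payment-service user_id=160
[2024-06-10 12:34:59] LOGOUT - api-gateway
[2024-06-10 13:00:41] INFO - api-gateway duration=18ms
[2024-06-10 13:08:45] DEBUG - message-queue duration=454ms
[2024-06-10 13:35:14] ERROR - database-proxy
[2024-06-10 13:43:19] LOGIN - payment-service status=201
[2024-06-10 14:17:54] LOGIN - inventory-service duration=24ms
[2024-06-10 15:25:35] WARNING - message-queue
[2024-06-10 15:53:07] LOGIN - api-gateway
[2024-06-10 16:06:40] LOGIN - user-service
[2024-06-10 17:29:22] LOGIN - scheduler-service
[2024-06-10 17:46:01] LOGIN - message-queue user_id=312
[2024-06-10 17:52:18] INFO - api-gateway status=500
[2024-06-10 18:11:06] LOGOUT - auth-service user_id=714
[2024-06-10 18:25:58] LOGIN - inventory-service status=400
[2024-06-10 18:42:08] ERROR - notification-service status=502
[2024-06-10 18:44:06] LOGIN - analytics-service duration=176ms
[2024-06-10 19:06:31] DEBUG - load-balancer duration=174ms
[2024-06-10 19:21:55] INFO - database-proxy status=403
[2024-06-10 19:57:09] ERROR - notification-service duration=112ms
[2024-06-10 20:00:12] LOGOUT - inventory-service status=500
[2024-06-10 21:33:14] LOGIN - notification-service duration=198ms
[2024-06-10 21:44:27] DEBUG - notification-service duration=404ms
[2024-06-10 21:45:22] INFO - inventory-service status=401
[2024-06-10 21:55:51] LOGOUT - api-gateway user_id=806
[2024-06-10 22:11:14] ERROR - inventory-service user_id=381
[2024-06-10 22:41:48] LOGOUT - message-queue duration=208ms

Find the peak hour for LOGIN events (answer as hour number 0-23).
10

To find the peak hour:

1. Group all LOGIN events by hour
2. Count events in each hour
3. Find hour with maximum count
4. Peak hour: 10 (with 5 events)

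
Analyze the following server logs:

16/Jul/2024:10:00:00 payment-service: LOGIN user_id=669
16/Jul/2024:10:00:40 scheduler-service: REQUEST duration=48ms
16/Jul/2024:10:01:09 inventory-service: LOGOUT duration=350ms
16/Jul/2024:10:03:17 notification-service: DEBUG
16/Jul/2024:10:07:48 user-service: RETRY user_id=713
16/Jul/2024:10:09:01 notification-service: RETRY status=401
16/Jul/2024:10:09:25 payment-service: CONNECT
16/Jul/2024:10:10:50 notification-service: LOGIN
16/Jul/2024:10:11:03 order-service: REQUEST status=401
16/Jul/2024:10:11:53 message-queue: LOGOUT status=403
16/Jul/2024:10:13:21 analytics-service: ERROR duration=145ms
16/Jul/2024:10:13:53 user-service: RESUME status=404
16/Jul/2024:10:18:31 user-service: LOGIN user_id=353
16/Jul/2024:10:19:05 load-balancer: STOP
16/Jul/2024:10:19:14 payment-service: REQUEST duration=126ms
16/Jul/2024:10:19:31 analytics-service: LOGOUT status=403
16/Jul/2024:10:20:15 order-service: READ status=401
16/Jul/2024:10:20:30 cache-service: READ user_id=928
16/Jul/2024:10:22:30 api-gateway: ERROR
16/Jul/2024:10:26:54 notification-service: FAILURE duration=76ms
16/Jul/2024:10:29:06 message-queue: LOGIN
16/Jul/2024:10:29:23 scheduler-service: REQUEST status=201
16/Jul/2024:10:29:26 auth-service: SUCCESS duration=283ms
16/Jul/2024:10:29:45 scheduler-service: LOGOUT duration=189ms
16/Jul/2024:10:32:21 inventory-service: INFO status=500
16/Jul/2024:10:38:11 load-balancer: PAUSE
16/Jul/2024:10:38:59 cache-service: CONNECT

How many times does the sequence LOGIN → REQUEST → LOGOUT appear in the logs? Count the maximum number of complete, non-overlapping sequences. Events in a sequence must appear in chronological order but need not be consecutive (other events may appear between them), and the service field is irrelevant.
4

To count sequences:

1. Look for pattern: LOGIN → REQUEST → LOGOUT
2. Greedily scan the log in chronological order, matching each sequence element in turn (ignoring service)
3. Each time the full pattern completes, increment the count and restart matching from the next event
4. Complete non-overlapping sequences found: 4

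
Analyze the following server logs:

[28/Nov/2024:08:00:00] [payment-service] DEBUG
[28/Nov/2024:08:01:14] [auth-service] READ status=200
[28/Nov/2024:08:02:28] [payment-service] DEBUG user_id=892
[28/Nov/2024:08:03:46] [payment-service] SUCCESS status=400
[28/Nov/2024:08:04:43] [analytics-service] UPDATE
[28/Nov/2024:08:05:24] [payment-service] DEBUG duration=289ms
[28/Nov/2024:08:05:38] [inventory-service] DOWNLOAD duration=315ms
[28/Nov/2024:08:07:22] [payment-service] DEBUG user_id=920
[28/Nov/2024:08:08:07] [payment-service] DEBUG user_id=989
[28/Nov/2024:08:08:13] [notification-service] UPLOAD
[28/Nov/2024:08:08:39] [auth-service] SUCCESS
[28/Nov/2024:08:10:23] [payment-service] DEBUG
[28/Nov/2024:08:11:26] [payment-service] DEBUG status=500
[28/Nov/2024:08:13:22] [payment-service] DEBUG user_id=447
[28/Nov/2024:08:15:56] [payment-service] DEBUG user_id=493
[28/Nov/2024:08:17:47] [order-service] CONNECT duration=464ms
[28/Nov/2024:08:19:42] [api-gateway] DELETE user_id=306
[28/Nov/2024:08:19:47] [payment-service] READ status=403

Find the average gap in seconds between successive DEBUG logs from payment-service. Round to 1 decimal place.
119.5

To calculate average interval:

1. Find all DEBUG events for payment-service in order
2. Calculate time gaps between consecutive events
3. Compute mean of gaps: 956 / 8 = 119.5 seconds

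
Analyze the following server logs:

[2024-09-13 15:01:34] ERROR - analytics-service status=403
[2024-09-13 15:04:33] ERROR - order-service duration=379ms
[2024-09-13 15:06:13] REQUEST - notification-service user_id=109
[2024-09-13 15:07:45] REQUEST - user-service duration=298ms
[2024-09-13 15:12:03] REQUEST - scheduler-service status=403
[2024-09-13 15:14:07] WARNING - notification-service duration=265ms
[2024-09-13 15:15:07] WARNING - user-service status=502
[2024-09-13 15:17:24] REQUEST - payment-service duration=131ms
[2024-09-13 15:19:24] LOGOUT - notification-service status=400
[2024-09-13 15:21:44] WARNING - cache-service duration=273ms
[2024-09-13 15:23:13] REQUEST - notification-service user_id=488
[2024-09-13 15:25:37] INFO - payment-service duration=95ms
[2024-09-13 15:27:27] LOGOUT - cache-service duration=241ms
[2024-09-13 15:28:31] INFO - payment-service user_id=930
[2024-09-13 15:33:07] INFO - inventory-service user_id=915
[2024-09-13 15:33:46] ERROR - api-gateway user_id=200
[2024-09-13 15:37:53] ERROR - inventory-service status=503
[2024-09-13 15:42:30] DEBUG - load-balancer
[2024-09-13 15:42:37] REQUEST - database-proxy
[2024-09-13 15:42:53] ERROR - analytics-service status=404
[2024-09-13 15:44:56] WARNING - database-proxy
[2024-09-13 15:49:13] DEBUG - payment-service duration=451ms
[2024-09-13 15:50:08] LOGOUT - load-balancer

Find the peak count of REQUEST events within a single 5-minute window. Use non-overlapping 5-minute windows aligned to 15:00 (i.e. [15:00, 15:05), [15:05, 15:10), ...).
2

To find the burst window:

1. Divide the log period into non-overlapping 5-minute windows starting at 15:00
2. Count REQUEST events in each window
3. Find the window with maximum count
4. Maximum events in a window: 2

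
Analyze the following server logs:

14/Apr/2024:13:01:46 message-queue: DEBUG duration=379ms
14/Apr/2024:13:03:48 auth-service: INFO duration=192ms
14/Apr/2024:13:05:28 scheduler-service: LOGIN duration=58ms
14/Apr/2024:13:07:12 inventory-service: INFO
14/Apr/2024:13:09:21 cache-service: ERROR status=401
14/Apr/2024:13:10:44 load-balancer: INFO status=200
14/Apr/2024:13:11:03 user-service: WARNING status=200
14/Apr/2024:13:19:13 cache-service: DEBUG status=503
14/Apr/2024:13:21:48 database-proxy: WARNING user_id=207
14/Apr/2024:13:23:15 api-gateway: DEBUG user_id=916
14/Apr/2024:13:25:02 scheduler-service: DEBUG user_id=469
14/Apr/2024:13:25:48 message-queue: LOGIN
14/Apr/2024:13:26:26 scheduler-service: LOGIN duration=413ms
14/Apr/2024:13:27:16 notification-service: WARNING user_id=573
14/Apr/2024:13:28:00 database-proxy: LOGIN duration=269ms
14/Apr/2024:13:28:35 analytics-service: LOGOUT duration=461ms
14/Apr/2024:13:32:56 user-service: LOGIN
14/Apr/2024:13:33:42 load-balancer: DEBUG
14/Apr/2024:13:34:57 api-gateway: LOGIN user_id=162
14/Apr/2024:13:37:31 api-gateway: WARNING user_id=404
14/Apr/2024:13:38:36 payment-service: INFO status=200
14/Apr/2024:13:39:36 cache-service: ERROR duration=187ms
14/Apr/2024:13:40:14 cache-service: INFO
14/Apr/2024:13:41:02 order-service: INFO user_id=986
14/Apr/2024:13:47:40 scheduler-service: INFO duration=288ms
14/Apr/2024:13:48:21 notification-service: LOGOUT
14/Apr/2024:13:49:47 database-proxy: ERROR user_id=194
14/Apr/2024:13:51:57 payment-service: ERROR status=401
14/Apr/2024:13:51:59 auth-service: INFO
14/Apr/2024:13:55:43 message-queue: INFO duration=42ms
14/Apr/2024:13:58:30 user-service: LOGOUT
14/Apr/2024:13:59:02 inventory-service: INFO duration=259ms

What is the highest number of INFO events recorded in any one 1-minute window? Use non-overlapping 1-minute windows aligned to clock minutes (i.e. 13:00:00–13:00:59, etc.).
1

To find the burst window:

1. Divide the log period into non-overlapping 1-minute windows starting at 13:00
2. Count INFO events in each window
3. Find the window with maximum count
4. Maximum events in a window: 1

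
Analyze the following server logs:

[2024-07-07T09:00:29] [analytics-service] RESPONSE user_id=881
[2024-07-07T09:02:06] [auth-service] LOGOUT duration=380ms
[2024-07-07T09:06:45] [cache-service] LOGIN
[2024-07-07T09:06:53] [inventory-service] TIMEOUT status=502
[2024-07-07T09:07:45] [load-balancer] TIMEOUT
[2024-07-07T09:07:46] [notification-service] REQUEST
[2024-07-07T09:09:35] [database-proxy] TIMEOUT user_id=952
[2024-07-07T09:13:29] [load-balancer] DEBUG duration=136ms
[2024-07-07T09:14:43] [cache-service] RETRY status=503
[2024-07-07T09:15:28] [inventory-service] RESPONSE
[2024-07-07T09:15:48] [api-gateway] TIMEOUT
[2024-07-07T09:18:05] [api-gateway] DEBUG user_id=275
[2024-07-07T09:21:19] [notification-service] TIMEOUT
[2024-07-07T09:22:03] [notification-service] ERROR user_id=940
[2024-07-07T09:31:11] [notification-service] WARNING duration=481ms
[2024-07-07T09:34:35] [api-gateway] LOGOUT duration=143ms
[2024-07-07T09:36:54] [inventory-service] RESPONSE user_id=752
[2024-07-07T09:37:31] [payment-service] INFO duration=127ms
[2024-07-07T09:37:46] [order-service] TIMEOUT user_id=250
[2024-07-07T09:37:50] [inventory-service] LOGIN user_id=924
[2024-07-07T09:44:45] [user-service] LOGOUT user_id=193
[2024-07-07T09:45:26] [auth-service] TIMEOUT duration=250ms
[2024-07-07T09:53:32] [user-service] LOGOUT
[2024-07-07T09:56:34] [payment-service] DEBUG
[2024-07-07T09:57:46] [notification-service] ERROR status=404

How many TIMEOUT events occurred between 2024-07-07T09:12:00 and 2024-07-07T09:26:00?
2

To count events in the time window:

1. Window boundaries: 2024-07-07T09:12:00 to 2024-07-07T09:26:00
2. Filter for TIMEOUT events within this window
3. Count matching events: 2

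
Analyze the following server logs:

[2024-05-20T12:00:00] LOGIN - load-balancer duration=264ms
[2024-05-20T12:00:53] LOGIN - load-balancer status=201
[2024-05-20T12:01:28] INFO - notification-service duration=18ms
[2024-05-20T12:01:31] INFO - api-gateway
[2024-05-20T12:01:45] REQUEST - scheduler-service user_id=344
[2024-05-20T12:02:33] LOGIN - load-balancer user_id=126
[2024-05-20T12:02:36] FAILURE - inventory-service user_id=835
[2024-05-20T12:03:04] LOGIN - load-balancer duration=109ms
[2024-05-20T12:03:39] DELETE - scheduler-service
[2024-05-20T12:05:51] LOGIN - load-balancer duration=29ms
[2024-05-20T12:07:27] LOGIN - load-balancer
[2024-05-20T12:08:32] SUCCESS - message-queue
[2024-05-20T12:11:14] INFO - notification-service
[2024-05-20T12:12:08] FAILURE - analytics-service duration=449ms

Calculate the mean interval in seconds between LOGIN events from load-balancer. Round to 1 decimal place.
89.4

To calculate average interval:

1. Find all LOGIN events for load-balancer in order
2. Calculate time gaps between consecutive events
3. Compute mean of gaps: 447 / 5 = 89.4 seconds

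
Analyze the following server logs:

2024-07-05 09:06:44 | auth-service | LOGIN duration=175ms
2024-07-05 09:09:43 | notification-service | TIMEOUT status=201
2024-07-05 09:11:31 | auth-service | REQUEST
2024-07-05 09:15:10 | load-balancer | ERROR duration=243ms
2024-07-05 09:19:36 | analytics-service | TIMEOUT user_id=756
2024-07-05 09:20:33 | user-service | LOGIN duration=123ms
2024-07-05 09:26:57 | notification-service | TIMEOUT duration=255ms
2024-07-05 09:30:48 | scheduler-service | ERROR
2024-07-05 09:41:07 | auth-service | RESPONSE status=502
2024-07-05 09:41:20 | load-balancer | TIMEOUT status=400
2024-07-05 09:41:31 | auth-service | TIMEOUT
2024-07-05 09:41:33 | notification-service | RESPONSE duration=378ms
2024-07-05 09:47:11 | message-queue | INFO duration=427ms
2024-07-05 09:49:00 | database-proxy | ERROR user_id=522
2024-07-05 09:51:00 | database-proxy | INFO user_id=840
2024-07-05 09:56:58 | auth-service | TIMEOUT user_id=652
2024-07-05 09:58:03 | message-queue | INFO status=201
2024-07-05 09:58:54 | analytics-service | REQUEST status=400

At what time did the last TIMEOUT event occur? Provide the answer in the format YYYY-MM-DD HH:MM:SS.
2024-07-05 09:56:58

To find the last event:

1. Filter for all TIMEOUT events
2. Sort by timestamp
3. Select the last one
4. Timestamp: 2024-07-05 09:56:58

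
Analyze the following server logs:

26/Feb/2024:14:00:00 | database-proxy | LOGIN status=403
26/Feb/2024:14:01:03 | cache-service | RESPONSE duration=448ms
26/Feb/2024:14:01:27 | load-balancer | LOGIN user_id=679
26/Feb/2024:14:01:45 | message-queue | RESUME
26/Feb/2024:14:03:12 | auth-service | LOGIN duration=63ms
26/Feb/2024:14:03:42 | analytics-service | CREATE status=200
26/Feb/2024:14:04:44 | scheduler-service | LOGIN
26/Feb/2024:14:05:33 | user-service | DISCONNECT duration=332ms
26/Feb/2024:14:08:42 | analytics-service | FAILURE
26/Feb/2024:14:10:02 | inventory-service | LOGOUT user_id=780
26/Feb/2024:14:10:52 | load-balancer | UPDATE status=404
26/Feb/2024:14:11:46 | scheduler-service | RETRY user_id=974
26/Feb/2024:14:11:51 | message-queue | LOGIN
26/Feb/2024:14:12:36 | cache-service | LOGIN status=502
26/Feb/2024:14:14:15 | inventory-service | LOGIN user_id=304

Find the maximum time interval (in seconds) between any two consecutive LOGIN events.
427

To find the longest gap:

1. Extract all LOGIN events in chronological order
2. Calculate time differences between consecutive events
3. Find the maximum difference
4. Longest gap: 427 seconds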